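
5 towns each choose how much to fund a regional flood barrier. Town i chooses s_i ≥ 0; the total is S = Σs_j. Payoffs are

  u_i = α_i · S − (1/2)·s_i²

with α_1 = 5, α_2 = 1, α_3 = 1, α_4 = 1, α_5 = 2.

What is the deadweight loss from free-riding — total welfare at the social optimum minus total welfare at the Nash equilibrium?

166

Town i's FOC: ∂u_i/∂s_i = α_i − s_i = 0, so s_i* = α_i.
NE contributions = (5, 1, 1, 1, 2); S = 10.
W^NE = (Σα)·S − ½Σα_i² = 10² − ½·32 = 84.
Planner sets s_i = Σα_j = 10 for every i, so S^SO = 5·10 = 50.
W^SO = (Σα)·S^SO − ½·5·(Σα)² = (5/2)·10² = 250.
Deadweight loss = W^SO − W^NE = 166.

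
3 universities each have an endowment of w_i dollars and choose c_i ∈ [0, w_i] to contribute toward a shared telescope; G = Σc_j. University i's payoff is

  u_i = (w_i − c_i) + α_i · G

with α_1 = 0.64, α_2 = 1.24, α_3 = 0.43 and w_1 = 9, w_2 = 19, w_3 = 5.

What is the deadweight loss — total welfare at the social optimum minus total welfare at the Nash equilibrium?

∂u_i/∂c_i = α_i − 1, so university i contributes w_i if α_i > 1, else 0.
α_i > 1 for i ∈ {2}; NE contributions (0, 19, 0), G = 19.
W^NE = Σw_i − G^NE + (Σα_i)·G^NE = 33 + 1.31·19 = 57.89.
Planner: ∂(Σu_j)/∂c_i = Σα_j − 1 = 1.31 > 0, so everyone contributes w_i; G^SO = 33, W^SO = 33 + 1.31·33 = 76.23.
Deadweight loss = 18.34.

18.34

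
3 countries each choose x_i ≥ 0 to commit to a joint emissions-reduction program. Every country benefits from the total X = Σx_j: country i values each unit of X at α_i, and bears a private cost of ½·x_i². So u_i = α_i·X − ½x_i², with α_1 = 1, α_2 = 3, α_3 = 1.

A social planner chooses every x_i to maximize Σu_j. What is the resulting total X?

Planner FOC: ∂(Σu_j)/∂x_i = (Σα_j) − x_i = 0, so x_i^SO = Σα_j = 5 for every i; X^SO = 15.

15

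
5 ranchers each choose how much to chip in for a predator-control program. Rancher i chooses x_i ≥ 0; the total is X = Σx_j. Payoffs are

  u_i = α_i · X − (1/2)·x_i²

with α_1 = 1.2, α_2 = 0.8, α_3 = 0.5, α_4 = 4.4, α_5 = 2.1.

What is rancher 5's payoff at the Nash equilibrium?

16.695

Rancher i's FOC: ∂u_i/∂x_i = α_i − x_i = 0, so x_i* = α_i.
NE contributions = (1.2, 0.8, 0.5, 4.4, 2.1); X = 9.
u_5 = α_5·X − ½·(x_5)² = 2.1·9 − ½·2.1² = 16.695.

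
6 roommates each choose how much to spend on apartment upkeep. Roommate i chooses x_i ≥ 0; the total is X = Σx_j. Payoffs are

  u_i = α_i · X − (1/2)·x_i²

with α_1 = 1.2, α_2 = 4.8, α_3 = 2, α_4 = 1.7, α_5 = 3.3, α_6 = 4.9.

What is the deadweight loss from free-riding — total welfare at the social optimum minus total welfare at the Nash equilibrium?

Roommate i's FOC: ∂u_i/∂x_i = α_i − x_i = 0, so x_i* = α_i.
NE contributions = (1.2, 4.8, 2, 1.7, 3.3, 4.9); X = 17.9.
W^NE = (Σα)·X − ½Σα_i² = 17.9² − ½·66.27 = 287.275.
Planner sets x_i = Σα_j = 17.9 for every i, so X^SO = 6·17.9 = 107.4.
W^SO = (Σα)·X^SO − ½·6·(Σα)² = (6/2)·17.9² = 961.23.
Deadweight loss = W^SO − W^NE = 673.955.

673.955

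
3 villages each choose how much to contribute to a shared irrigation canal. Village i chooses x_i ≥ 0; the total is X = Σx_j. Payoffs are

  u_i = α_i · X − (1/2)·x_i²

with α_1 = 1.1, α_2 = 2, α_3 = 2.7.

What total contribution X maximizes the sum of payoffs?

Planner FOC: ∂(Σu_j)/∂x_i = (Σα_j) − x_i = 0, so x_i^SO = Σα_j = 5.8 for every i; X^SO = 17.4.

17.4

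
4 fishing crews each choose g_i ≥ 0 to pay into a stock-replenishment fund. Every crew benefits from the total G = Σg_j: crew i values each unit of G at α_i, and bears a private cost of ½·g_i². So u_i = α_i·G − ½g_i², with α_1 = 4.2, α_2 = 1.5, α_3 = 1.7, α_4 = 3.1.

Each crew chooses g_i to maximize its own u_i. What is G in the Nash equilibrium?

10.5

Crew i's FOC: ∂u_i/∂g_i = α_i − g_i = 0, so g_i* = α_i.
NE contributions = (4.2, 1.5, 1.7, 3.1); G = 10.5.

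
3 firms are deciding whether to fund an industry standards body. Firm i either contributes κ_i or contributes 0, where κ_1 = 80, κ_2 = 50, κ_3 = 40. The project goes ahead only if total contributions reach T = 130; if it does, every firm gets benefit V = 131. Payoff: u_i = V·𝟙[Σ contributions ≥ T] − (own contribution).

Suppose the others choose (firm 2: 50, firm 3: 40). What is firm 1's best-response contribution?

Others' total = 90. Contributing 80 brings total to 170 ≥ 130: gain V − κ_1 = 51.
Best response: 80.

80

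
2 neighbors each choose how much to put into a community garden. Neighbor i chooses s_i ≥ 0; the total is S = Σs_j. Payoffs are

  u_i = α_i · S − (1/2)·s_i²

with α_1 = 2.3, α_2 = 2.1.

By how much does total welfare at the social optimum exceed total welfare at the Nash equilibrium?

Neighbor i's FOC: ∂u_i/∂s_i = α_i − s_i = 0, so s_i* = α_i.
NE contributions = (2.3, 2.1); S = 4.4.
W^NE = (Σα)·S − ½Σα_i² = 4.4² − ½·9.7 = 14.51.
Planner sets s_i = Σα_j = 4.4 for every i, so S^SO = 2·4.4 = 8.8.
W^SO = (Σα)·S^SO − ½·2·(Σα)² = (2/2)·4.4² = 19.36.
Deadweight loss = W^SO − W^NE = 4.85.

4.85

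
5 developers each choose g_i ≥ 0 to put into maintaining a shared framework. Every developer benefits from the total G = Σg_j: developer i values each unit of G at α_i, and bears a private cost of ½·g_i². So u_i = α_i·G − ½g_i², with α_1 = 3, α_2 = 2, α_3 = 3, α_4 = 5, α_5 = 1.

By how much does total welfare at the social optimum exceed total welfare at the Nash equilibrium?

Developer i's FOC: ∂u_i/∂g_i = α_i − g_i = 0, so g_i* = α_i.
NE contributions = (3, 2, 3, 5, 1); G = 14.
W^NE = (Σα)·G − ½Σα_i² = 14² − ½·48 = 172.
Planner sets g_i = Σα_j = 14 for every i, so G^SO = 5·14 = 70.
W^SO = (Σα)·G^SO − ½·5·(Σα)² = (5/2)·14² = 490.
Deadweight loss = W^SO − W^NE = 318.

318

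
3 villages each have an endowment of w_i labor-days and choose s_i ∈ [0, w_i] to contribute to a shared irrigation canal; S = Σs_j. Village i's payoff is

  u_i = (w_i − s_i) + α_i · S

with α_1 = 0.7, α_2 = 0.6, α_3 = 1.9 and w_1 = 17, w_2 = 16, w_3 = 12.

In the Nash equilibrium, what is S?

∂u_i/∂s_i = α_i − 1, so village i contributes w_i if α_i > 1, else 0.
α_i > 1 for i ∈ {3}; NE contributions (0, 0, 12), S = 12.

12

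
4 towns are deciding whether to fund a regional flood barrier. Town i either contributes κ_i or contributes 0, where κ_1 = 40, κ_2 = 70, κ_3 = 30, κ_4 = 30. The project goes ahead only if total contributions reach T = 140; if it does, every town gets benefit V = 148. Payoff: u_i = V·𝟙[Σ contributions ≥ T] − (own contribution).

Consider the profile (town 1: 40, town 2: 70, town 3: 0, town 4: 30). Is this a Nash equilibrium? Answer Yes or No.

Total = 140 ≥ 140: provided.
Town 1 (pledges 40, payoff 108): dropping to 0 → total 100, payoff 0. No gain.
Town 2 (pledges 70, payoff 78): dropping to 0 → total 70, payoff 0. No gain.
Town 3 (pledges 0, payoff 148): pledging 30 → total 170, payoff 118. No gain.
Town 4 (pledges 30, payoff 118): dropping to 0 → total 110, payoff 0. No gain.

Yes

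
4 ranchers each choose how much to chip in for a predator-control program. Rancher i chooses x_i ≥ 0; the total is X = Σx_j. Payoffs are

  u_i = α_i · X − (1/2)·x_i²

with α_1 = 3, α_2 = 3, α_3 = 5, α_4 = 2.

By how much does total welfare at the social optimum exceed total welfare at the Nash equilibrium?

Rancher i's FOC: ∂u_i/∂x_i = α_i − x_i = 0, so x_i* = α_i.
NE contributions = (3, 3, 5, 2); X = 13.
W^NE = (Σα)·X − ½Σα_i² = 13² − ½·47 = 145.5.
Planner sets x_i = Σα_j = 13 for every i, so X^SO = 4·13 = 52.
W^SO = (Σα)·X^SO − ½·4·(Σα)² = (4/2)·13² = 338.
Deadweight loss = W^SO − W^NE = 192.5.

192.5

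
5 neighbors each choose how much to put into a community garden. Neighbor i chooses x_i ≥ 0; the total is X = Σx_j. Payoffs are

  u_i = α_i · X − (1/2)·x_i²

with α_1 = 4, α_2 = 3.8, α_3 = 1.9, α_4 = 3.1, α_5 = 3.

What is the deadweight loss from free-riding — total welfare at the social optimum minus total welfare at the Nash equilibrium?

Neighbor i's FOC: ∂u_i/∂x_i = α_i − x_i = 0, so x_i* = α_i.
NE contributions = (4, 3.8, 1.9, 3.1, 3); X = 15.8.
W^NE = (Σα)·X − ½Σα_i² = 15.8² − ½·52.66 = 223.31.
Planner sets x_i = Σα_j = 15.8 for every i, so X^SO = 5·15.8 = 79.
W^SO = (Σα)·X^SO − ½·5·(Σα)² = (5/2)·15.8² = 624.1.
Deadweight loss = W^SO − W^NE = 400.79.

400.79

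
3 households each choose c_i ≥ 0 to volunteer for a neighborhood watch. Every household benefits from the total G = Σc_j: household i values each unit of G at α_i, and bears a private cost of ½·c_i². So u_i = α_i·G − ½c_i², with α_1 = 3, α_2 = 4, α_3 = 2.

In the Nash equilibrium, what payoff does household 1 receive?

22.5

Household i's FOC: ∂u_i/∂c_i = α_i − c_i = 0, so c_i* = α_i.
NE contributions = (3, 4, 2); G = 9.
u_1 = α_1·G − ½·(c_1)² = 3·9 − ½·3² = 22.5.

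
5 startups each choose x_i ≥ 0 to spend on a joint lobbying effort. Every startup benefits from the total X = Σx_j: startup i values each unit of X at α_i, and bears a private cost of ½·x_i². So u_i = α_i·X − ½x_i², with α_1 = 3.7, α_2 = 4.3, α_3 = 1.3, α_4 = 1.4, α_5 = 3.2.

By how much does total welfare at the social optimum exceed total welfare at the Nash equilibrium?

312.85

Startup i's FOC: ∂u_i/∂x_i = α_i − x_i = 0, so x_i* = α_i.
NE contributions = (3.7, 4.3, 1.3, 1.4, 3.2); X = 13.9.
W^NE = (Σα)·X − ½Σα_i² = 13.9² − ½·46.07 = 170.175.
Planner sets x_i = Σα_j = 13.9 for every i, so X^SO = 5·13.9 = 69.5.
W^SO = (Σα)·X^SO − ½·5·(Σα)² = (5/2)·13.9² = 483.025.
Deadweight loss = W^SO − W^NE = 312.85.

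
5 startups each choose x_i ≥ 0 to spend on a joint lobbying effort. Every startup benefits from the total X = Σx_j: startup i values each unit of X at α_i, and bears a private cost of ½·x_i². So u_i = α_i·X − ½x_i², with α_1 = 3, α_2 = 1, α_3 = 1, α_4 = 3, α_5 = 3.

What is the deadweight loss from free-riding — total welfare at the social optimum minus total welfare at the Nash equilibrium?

196

Startup i's FOC: ∂u_i/∂x_i = α_i − x_i = 0, so x_i* = α_i.
NE contributions = (3, 1, 1, 3, 3); X = 11.
W^NE = (Σα)·X − ½Σα_i² = 11² − ½·29 = 106.5.
Planner sets x_i = Σα_j = 11 for every i, so X^SO = 5·11 = 55.
W^SO = (Σα)·X^SO − ½·5·(Σα)² = (5/2)·11² = 302.5.
Deadweight loss = W^SO − W^NE = 196.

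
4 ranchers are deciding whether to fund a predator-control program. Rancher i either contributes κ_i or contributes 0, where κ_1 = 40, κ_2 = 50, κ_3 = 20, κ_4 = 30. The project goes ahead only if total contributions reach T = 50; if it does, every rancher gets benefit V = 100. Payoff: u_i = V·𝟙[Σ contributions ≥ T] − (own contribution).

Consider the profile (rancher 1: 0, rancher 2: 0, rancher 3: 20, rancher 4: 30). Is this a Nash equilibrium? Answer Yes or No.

Total = 50 ≥ 50: provided.
Rancher 1 (pledges 0, payoff 100): pledging 40 → total 90, payoff 60. No gain.
Rancher 2 (pledges 0, payoff 100): pledging 50 → total 100, payoff 50. No gain.
Rancher 3 (pledges 20, payoff 80): dropping to 0 → total 30, payoff 0. No gain.
Rancher 4 (pledges 30, payoff 70): dropping to 0 → total 20, payoff 0. No gain.

Yes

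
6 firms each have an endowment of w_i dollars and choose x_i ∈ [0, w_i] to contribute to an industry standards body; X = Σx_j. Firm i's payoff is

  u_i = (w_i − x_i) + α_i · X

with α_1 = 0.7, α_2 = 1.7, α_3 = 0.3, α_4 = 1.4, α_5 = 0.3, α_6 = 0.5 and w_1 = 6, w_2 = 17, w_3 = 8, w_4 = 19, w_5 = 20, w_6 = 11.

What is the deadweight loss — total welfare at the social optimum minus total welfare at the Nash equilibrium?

∂u_i/∂x_i = α_i − 1, so firm i contributes w_i if α_i > 1, else 0.
α_i > 1 for i ∈ {2, 4}; NE contributions (0, 17, 0, 19, 0, 0), X = 36.
W^NE = Σw_i − X^NE + (Σα_i)·X^NE = 81 + 3.9·36 = 221.4.
Planner: ∂(Σu_j)/∂x_i = Σα_j − 1 = 3.9 > 0, so everyone contributes w_i; X^SO = 81, W^SO = 81 + 3.9·81 = 396.9.
Deadweight loss = 175.5.

175.5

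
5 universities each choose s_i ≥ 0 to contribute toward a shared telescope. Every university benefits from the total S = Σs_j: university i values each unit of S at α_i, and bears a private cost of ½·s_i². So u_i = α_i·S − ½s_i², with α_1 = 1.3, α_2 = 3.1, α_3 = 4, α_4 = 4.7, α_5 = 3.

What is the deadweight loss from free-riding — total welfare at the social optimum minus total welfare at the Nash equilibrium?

418.01

University i's FOC: ∂u_i/∂s_i = α_i − s_i = 0, so s_i* = α_i.
NE contributions = (1.3, 3.1, 4, 4.7, 3); S = 16.1.
W^NE = (Σα)·S − ½Σα_i² = 16.1² − ½·58.39 = 230.015.
Planner sets s_i = Σα_j = 16.1 for every i, so S^SO = 5·16.1 = 80.5.
W^SO = (Σα)·S^SO − ½·5·(Σα)² = (5/2)·16.1² = 648.025.
Deadweight loss = W^SO − W^NE = 418.01.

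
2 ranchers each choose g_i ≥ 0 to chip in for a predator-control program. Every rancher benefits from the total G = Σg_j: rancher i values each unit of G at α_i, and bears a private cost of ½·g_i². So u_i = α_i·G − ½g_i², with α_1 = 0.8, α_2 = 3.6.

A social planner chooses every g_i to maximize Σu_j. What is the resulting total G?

8.8

Planner FOC: ∂(Σu_j)/∂g_i = (Σα_j) − g_i = 0, so g_i^SO = Σα_j = 4.4 for every i; G^SO = 8.8.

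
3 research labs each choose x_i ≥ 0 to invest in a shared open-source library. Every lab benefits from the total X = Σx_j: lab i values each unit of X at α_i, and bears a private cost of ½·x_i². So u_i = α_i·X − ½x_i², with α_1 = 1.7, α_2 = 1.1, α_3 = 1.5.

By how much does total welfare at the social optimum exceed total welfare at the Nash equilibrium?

12.42

Lab i's FOC: ∂u_i/∂x_i = α_i − x_i = 0, so x_i* = α_i.
NE contributions = (1.7, 1.1, 1.5); X = 4.3.
W^NE = (Σα)·X − ½Σα_i² = 4.3² − ½·6.35 = 15.315.
Planner sets x_i = Σα_j = 4.3 for every i, so X^SO = 3·4.3 = 12.9.
W^SO = (Σα)·X^SO − ½·3·(Σα)² = (3/2)·4.3² = 27.735.
Deadweight loss = W^SO − W^NE = 12.42.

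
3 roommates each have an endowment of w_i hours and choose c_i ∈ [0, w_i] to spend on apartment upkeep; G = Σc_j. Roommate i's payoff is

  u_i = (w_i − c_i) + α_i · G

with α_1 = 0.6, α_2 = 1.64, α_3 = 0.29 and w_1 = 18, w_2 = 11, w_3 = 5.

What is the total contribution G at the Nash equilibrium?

11

∂u_i/∂c_i = α_i − 1, so roommate i contributes w_i if α_i > 1, else 0.
α_i > 1 for i ∈ {2}; NE contributions (0, 11, 0), G = 11.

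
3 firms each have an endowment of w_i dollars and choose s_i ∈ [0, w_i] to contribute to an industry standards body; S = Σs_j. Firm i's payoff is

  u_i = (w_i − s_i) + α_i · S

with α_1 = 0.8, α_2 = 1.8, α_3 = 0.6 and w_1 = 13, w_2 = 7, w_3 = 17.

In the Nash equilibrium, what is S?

∂u_i/∂s_i = α_i − 1, so firm i contributes w_i if α_i > 1, else 0.
α_i > 1 for i ∈ {2}; NE contributions (0, 7, 0), S = 7.

7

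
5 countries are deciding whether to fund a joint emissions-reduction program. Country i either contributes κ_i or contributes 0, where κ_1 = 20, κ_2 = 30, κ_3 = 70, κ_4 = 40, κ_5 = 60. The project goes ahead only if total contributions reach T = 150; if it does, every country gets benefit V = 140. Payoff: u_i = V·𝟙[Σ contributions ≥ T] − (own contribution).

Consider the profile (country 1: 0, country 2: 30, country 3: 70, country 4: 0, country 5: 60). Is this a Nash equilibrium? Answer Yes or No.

Yes

Total = 160 ≥ 150: provided.
Country 1 (pledges 0, payoff 140): pledging 20 → total 180, payoff 120. No gain.
Country 2 (pledges 30, payoff 110): dropping to 0 → total 130, payoff 0. No gain.
Country 3 (pledges 70, payoff 70): dropping to 0 → total 90, payoff 0. No gain.
Country 4 (pledges 0, payoff 140): pledging 40 → total 200, payoff 100. No gain.
Country 5 (pledges 60, payoff 80): dropping to 0 → total 100, payoff 0. No gain.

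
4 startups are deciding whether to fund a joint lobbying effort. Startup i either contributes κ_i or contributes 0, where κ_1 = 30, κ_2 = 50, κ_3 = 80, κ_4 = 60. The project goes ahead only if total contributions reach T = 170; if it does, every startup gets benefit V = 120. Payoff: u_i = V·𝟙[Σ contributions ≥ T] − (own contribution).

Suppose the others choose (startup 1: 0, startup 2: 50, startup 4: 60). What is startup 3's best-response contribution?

Others' total = 110. Contributing 80 brings total to 190 ≥ 170: gain V − κ_3 = 40.
Best response: 80.

80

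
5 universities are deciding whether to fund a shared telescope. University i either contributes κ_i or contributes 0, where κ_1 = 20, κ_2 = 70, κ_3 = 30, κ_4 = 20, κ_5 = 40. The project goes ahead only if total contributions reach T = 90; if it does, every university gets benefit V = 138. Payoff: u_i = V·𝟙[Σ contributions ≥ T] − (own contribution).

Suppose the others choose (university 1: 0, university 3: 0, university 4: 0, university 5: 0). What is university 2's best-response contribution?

Others' total = 0. Even contributing 70 gives 70 < 90: no benefit either way.
Best response: 0.

0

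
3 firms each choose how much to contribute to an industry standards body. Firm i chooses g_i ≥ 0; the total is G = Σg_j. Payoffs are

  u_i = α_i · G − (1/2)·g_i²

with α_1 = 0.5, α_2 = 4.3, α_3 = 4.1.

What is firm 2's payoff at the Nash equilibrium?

29.025

Firm i's FOC: ∂u_i/∂g_i = α_i − g_i = 0, so g_i* = α_i.
NE contributions = (0.5, 4.3, 4.1); G = 8.9.
u_2 = α_2·G − ½·(g_2)² = 4.3·8.9 − ½·4.3² = 29.025.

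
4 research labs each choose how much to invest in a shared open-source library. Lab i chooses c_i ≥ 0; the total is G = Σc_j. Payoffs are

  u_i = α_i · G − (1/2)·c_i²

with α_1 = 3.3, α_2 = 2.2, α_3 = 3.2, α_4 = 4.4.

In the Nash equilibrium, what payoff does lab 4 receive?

47.96

Lab i's FOC: ∂u_i/∂c_i = α_i − c_i = 0, so c_i* = α_i.
NE contributions = (3.3, 2.2, 3.2, 4.4); G = 13.1.
u_4 = α_4·G − ½·(c_4)² = 4.4·13.1 − ½·4.4² = 47.96.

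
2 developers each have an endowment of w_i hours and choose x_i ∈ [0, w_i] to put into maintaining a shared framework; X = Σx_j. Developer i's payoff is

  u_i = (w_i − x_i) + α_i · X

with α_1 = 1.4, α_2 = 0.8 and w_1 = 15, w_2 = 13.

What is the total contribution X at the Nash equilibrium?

∂u_i/∂x_i = α_i − 1, so developer i contributes w_i if α_i > 1, else 0.
α_i > 1 for i ∈ {1}; NE contributions (15, 0), X = 15.

15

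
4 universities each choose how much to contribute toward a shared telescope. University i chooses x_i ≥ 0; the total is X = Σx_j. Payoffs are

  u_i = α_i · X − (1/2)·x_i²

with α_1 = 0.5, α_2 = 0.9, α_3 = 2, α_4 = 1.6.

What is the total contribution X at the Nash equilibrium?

5

University i's FOC: ∂u_i/∂x_i = α_i − x_i = 0, so x_i* = α_i.
NE contributions = (0.5, 0.9, 2, 1.6); X = 5.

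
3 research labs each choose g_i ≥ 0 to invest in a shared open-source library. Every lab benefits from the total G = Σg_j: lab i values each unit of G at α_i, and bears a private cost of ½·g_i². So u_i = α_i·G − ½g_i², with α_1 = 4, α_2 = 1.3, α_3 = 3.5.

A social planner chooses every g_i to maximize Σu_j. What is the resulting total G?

26.4

Planner FOC: ∂(Σu_j)/∂g_i = (Σα_j) − g_i = 0, so g_i^SO = Σα_j = 8.8 for every i; G^SO = 26.4.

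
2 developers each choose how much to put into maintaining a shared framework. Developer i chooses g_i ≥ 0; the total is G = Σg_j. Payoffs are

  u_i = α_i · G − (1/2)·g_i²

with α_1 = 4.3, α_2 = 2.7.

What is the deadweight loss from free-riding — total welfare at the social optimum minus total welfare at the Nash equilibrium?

Developer i's FOC: ∂u_i/∂g_i = α_i − g_i = 0, so g_i* = α_i.
NE contributions = (4.3, 2.7); G = 7.
W^NE = (Σα)·G − ½Σα_i² = 7² − ½·25.78 = 36.11.
Planner sets g_i = Σα_j = 7 for every i, so G^SO = 2·7 = 14.
W^SO = (Σα)·G^SO − ½·2·(Σα)² = (2/2)·7² = 49.
Deadweight loss = W^SO − W^NE = 12.89.

12.89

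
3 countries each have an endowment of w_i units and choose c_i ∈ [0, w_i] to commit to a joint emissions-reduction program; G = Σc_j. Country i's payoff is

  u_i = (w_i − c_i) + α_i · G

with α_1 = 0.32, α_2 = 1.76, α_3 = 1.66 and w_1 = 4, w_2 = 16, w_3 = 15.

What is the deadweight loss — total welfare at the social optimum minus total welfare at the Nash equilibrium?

10.96

∂u_i/∂c_i = α_i − 1, so country i contributes w_i if α_i > 1, else 0.
α_i > 1 for i ∈ {2, 3}; NE contributions (0, 16, 15), G = 31.
W^NE = Σw_i − G^NE + (Σα_i)·G^NE = 35 + 2.74·31 = 119.94.
Planner: ∂(Σu_j)/∂c_i = Σα_j − 1 = 2.74 > 0, so everyone contributes w_i; G^SO = 35, W^SO = 35 + 2.74·35 = 130.9.
Deadweight loss = 10.96.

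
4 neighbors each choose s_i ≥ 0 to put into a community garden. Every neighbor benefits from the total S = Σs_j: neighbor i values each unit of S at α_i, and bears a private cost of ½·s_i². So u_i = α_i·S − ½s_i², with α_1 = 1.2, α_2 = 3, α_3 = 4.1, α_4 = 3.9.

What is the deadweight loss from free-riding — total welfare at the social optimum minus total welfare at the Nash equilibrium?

170.07

Neighbor i's FOC: ∂u_i/∂s_i = α_i − s_i = 0, so s_i* = α_i.
NE contributions = (1.2, 3, 4.1, 3.9); S = 12.2.
W^NE = (Σα)·S − ½Σα_i² = 12.2² − ½·42.46 = 127.61.
Planner sets s_i = Σα_j = 12.2 for every i, so S^SO = 4·12.2 = 48.8.
W^SO = (Σα)·S^SO − ½·4·(Σα)² = (4/2)·12.2² = 297.68.
Deadweight loss = W^SO − W^NE = 170.07.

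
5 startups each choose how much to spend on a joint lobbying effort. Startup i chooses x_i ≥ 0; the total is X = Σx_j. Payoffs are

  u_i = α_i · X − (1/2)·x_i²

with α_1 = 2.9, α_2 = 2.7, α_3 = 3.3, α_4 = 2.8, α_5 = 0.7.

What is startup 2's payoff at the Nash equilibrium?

Startup i's FOC: ∂u_i/∂x_i = α_i − x_i = 0, so x_i* = α_i.
NE contributions = (2.9, 2.7, 3.3, 2.8, 0.7); X = 12.4.
u_2 = α_2·X − ½·(x_2)² = 2.7·12.4 − ½·2.7² = 29.835.

29.835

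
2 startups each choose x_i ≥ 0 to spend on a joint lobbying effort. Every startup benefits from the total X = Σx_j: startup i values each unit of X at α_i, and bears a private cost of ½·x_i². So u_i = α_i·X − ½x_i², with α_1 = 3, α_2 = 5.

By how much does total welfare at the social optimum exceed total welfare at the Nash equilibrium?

Startup i's FOC: ∂u_i/∂x_i = α_i − x_i = 0, so x_i* = α_i.
NE contributions = (3, 5); X = 8.
W^NE = (Σα)·X − ½Σα_i² = 8² − ½·34 = 47.
Planner sets x_i = Σα_j = 8 for every i, so X^SO = 2·8 = 16.
W^SO = (Σα)·X^SO − ½·2·(Σα)² = (2/2)·8² = 64.
Deadweight loss = W^SO − W^NE = 17.

17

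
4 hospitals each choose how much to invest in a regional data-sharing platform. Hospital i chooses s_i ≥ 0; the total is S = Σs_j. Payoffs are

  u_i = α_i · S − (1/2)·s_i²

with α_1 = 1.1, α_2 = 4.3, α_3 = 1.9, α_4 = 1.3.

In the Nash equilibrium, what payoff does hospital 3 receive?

Hospital i's FOC: ∂u_i/∂s_i = α_i − s_i = 0, so s_i* = α_i.
NE contributions = (1.1, 4.3, 1.9, 1.3); S = 8.6.
u_3 = α_3·S − ½·(s_3)² = 1.9·8.6 − ½·1.9² = 14.535.

14.535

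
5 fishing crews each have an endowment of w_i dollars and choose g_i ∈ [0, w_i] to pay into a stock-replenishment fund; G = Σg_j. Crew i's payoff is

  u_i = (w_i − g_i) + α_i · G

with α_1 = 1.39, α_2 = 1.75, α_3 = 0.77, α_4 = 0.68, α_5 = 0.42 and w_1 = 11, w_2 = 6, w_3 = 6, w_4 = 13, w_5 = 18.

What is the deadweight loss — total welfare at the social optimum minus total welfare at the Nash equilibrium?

∂u_i/∂g_i = α_i − 1, so crew i contributes w_i if α_i > 1, else 0.
α_i > 1 for i ∈ {1, 2}; NE contributions (11, 6, 0, 0, 0), G = 17.
W^NE = Σw_i − G^NE + (Σα_i)·G^NE = 54 + 4.01·17 = 122.17.
Planner: ∂(Σu_j)/∂g_i = Σα_j − 1 = 4.01 > 0, so everyone contributes w_i; G^SO = 54, W^SO = 54 + 4.01·54 = 270.54.
Deadweight loss = 148.37.

148.37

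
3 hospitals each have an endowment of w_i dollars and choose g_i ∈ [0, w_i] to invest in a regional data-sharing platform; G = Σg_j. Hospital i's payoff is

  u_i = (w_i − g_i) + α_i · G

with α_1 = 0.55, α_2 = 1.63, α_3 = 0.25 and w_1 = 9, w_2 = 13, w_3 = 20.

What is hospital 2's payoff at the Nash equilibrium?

∂u_i/∂g_i = α_i − 1, so hospital i contributes w_i if α_i > 1, else 0.
α_i > 1 for i ∈ {2}; NE contributions (0, 13, 0), G = 13.
u_2 = (13 − 13) + 1.63·13 = 21.19.

21.19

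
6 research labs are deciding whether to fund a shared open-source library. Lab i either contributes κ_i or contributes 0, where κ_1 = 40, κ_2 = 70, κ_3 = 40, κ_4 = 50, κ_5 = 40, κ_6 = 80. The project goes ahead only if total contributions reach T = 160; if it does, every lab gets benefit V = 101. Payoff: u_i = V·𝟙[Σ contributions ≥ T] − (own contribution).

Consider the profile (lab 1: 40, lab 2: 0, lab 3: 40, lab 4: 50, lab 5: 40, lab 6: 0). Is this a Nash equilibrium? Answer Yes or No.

Yes

Total = 170 ≥ 160: provided.
Lab 1 (pledges 40, payoff 61): dropping to 0 → total 130, payoff 0. No gain.
Lab 2 (pledges 0, payoff 101): pledging 70 → total 240, payoff 31. No gain.
Lab 3 (pledges 40, payoff 61): dropping to 0 → total 130, payoff 0. No gain.
Lab 4 (pledges 50, payoff 51): dropping to 0 → total 120, payoff 0. No gain.
Lab 5 (pledges 40, payoff 61): dropping to 0 → total 130, payoff 0. No gain.
Lab 6 (pledges 0, payoff 101): pledging 80 → total 250, payoff 21. No gain.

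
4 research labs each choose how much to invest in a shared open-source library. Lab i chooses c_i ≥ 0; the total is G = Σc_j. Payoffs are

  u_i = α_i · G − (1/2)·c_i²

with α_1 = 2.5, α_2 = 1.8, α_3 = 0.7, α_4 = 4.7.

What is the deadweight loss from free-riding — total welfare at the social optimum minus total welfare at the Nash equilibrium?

Lab i's FOC: ∂u_i/∂c_i = α_i − c_i = 0, so c_i* = α_i.
NE contributions = (2.5, 1.8, 0.7, 4.7); G = 9.7.
W^NE = (Σα)·G − ½Σα_i² = 9.7² − ½·32.07 = 78.055.
Planner sets c_i = Σα_j = 9.7 for every i, so G^SO = 4·9.7 = 38.8.
W^SO = (Σα)·G^SO − ½·4·(Σα)² = (4/2)·9.7² = 188.18.
Deadweight loss = W^SO − W^NE = 110.125.

110.125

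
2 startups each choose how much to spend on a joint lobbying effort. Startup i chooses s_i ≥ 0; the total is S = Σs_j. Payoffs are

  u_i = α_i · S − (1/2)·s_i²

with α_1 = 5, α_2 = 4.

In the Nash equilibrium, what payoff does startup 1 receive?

32.5

Startup i's FOC: ∂u_i/∂s_i = α_i − s_i = 0, so s_i* = α_i.
NE contributions = (5, 4); S = 9.
u_1 = α_1·S − ½·(s_1)² = 5·9 − ½·5² = 32.5.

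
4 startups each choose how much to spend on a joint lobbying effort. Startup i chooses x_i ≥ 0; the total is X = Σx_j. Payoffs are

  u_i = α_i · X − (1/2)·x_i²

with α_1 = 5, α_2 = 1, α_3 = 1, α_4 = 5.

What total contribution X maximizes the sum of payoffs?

Planner FOC: ∂(Σu_j)/∂x_i = (Σα_j) − x_i = 0, so x_i^SO = Σα_j = 12 for every i; X^SO = 48.

48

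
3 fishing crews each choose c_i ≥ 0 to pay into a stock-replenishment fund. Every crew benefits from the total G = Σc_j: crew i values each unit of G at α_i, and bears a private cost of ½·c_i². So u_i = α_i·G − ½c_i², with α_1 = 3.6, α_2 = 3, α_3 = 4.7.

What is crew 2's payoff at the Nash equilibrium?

29.4

Crew i's FOC: ∂u_i/∂c_i = α_i − c_i = 0, so c_i* = α_i.
NE contributions = (3.6, 3, 4.7); G = 11.3.
u_2 = α_2·G − ½·(c_2)² = 3·11.3 − ½·3² = 29.4.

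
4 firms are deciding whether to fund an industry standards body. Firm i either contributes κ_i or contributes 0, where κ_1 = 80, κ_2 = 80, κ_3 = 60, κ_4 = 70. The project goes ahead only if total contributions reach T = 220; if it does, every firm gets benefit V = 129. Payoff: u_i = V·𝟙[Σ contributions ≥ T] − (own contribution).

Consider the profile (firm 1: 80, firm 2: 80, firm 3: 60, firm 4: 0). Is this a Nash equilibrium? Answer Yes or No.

Total = 220 ≥ 220: provided.
Firm 1 (pledges 80, payoff 49): dropping to 0 → total 140, payoff 0. No gain.
Firm 2 (pledges 80, payoff 49): dropping to 0 → total 140, payoff 0. No gain.
Firm 3 (pledges 60, payoff 69): dropping to 0 → total 160, payoff 0. No gain.
Firm 4 (pledges 0, payoff 129): pledging 70 → total 290, payoff 59. No gain.

Yes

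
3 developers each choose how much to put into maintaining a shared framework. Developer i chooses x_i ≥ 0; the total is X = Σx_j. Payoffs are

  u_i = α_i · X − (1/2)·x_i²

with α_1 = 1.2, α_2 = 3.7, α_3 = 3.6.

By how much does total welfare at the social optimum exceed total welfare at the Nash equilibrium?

50.17

Developer i's FOC: ∂u_i/∂x_i = α_i − x_i = 0, so x_i* = α_i.
NE contributions = (1.2, 3.7, 3.6); X = 8.5.
W^NE = (Σα)·X − ½Σα_i² = 8.5² − ½·28.09 = 58.205.
Planner sets x_i = Σα_j = 8.5 for every i, so X^SO = 3·8.5 = 25.5.
W^SO = (Σα)·X^SO − ½·3·(Σα)² = (3/2)·8.5² = 108.375.
Deadweight loss = W^SO − W^NE = 50.17.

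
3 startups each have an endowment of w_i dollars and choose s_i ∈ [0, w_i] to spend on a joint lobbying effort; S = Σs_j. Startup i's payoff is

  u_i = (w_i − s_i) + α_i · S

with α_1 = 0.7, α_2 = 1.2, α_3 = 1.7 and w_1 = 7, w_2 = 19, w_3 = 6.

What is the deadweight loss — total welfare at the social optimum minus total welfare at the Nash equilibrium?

∂u_i/∂s_i = α_i − 1, so startup i contributes w_i if α_i > 1, else 0.
α_i > 1 for i ∈ {2, 3}; NE contributions (0, 19, 6), S = 25.
W^NE = Σw_i − S^NE + (Σα_i)·S^NE = 32 + 2.6·25 = 97.
Planner: ∂(Σu_j)/∂s_i = Σα_j − 1 = 2.6 > 0, so everyone contributes w_i; S^SO = 32, W^SO = 32 + 2.6·32 = 115.2.
Deadweight loss = 18.2.

18.2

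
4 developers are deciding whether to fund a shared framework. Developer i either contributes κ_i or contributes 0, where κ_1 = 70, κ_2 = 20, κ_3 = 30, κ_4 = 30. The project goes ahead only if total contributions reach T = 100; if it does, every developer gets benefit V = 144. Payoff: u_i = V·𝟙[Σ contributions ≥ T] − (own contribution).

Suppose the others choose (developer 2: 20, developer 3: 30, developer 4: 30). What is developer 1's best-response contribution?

70

Others' total = 80. Contributing 70 brings total to 150 ≥ 100: gain V − κ_1 = 74.
Best response: 70.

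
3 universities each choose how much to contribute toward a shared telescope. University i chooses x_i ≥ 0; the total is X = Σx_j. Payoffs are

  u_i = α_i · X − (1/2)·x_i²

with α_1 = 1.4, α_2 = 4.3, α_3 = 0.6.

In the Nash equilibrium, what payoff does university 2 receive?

University i's FOC: ∂u_i/∂x_i = α_i − x_i = 0, so x_i* = α_i.
NE contributions = (1.4, 4.3, 0.6); X = 6.3.
u_2 = α_2·X − ½·(x_2)² = 4.3·6.3 − ½·4.3² = 17.845.

17.845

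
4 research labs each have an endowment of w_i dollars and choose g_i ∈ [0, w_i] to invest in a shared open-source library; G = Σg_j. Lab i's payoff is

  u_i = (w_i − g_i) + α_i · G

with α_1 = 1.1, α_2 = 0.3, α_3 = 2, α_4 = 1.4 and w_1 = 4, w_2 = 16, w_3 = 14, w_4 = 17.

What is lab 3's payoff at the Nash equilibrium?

70

∂u_i/∂g_i = α_i − 1, so lab i contributes w_i if α_i > 1, else 0.
α_i > 1 for i ∈ {1, 3, 4}; NE contributions (4, 0, 14, 17), G = 35.
u_3 = (14 − 14) + 2·35 = 70.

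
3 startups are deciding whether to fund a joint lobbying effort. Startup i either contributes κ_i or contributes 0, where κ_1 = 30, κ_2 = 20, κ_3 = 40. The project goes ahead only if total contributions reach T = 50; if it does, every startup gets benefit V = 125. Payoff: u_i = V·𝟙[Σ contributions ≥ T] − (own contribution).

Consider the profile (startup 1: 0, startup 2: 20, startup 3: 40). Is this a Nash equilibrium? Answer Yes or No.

Yes

Total = 60 ≥ 50: provided.
Startup 1 (pledges 0, payoff 125): pledging 30 → total 90, payoff 95. No gain.
Startup 2 (pledges 20, payoff 105): dropping to 0 → total 40, payoff 0. No gain.
Startup 3 (pledges 40, payoff 85): dropping to 0 → total 20, payoff 0. No gain.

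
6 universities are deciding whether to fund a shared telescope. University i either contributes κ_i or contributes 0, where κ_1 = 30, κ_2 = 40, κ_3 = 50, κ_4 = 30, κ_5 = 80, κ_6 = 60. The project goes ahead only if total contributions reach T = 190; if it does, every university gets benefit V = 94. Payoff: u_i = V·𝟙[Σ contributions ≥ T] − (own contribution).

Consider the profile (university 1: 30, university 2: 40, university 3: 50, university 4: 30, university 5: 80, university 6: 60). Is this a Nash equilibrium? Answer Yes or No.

No

Total = 290 ≥ 190: provided.
University 1 (pledges 30, payoff 64): dropping to 0 → total 260, payoff 94. Profitable deviation.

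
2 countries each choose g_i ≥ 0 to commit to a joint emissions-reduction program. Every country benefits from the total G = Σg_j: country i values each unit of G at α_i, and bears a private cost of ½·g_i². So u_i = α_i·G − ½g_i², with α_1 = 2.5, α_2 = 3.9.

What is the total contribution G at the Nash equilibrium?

6.4

Country i's FOC: ∂u_i/∂g_i = α_i − g_i = 0, so g_i* = α_i.
NE contributions = (2.5, 3.9); G = 6.4.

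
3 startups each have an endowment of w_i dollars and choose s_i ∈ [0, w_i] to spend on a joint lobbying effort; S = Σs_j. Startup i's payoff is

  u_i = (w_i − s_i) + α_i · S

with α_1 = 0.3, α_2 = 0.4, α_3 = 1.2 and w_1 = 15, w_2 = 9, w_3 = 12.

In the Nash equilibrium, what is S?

∂u_i/∂s_i = α_i − 1, so startup i contributes w_i if α_i > 1, else 0.
α_i > 1 for i ∈ {3}; NE contributions (0, 0, 12), S = 12.

12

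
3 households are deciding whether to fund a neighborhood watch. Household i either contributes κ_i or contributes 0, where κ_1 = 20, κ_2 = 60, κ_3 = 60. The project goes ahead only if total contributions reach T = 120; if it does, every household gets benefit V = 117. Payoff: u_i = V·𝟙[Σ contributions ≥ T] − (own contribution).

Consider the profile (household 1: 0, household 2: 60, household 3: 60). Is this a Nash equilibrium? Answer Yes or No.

Yes

Total = 120 ≥ 120: provided.
Household 1 (pledges 0, payoff 117): pledging 20 → total 140, payoff 97. No gain.
Household 2 (pledges 60, payoff 57): dropping to 0 → total 60, payoff 0. No gain.
Household 3 (pledges 60, payoff 57): dropping to 0 → total 60, payoff 0. No gain.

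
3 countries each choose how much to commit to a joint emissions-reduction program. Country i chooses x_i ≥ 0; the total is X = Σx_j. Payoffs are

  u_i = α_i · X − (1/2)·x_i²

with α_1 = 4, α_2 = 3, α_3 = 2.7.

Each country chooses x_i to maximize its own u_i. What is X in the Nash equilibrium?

Country i's FOC: ∂u_i/∂x_i = α_i − x_i = 0, so x_i* = α_i.
NE contributions = (4, 3, 2.7); X = 9.7.

9.7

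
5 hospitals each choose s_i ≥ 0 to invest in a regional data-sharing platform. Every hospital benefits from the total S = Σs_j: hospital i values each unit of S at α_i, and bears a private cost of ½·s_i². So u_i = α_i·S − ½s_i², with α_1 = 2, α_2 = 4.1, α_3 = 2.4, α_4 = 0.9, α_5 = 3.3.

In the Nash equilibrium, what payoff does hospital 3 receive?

Hospital i's FOC: ∂u_i/∂s_i = α_i − s_i = 0, so s_i* = α_i.
NE contributions = (2, 4.1, 2.4, 0.9, 3.3); S = 12.7.
u_3 = α_3·S − ½·(s_3)² = 2.4·12.7 − ½·2.4² = 27.6.

27.6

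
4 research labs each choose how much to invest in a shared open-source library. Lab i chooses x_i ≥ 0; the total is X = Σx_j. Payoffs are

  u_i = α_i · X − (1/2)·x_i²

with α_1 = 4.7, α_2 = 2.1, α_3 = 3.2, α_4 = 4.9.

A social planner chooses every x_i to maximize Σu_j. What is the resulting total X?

Planner FOC: ∂(Σu_j)/∂x_i = (Σα_j) − x_i = 0, so x_i^SO = Σα_j = 14.9 for every i; X^SO = 59.6.

59.6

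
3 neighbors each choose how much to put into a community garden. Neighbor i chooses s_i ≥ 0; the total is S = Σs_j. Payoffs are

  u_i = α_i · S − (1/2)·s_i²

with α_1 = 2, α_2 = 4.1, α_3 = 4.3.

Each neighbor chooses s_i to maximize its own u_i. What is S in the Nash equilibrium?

10.4

Neighbor i's FOC: ∂u_i/∂s_i = α_i − s_i = 0, so s_i* = α_i.
NE contributions = (2, 4.1, 4.3); S = 10.4.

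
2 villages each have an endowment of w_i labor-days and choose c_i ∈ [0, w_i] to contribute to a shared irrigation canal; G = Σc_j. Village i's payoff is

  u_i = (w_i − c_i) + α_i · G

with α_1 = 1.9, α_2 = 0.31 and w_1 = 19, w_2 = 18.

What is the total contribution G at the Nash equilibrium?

19

∂u_i/∂c_i = α_i − 1, so village i contributes w_i if α_i > 1, else 0.
α_i > 1 for i ∈ {1}; NE contributions (19, 0), G = 19.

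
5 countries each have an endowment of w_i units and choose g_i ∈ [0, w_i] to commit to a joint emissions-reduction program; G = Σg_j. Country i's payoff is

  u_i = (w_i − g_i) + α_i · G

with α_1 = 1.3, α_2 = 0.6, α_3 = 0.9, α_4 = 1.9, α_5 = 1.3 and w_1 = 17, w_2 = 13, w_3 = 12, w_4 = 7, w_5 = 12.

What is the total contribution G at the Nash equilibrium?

36

∂u_i/∂g_i = α_i − 1, so country i contributes w_i if α_i > 1, else 0.
α_i > 1 for i ∈ {1, 4, 5}; NE contributions (17, 0, 0, 7, 12), G = 36.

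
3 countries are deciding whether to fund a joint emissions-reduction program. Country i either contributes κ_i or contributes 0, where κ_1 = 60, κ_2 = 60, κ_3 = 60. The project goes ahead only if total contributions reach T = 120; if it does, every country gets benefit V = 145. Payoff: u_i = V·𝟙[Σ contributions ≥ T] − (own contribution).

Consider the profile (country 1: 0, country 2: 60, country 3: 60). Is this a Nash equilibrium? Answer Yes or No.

Total = 120 ≥ 120: provided.
Country 1 (pledges 0, payoff 145): pledging 60 → total 180, payoff 85. No gain.
Country 2 (pledges 60, payoff 85): dropping to 0 → total 60, payoff 0. No gain.
Country 3 (pledges 60, payoff 85): dropping to 0 → total 60, payoff 0. No gain.

Yes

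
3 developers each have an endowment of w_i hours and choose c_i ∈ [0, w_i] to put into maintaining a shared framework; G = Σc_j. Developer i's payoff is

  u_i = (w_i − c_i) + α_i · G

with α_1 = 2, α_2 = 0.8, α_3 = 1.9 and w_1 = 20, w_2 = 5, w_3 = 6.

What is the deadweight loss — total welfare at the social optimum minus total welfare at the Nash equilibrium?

18.5

∂u_i/∂c_i = α_i − 1, so developer i contributes w_i if α_i > 1, else 0.
α_i > 1 for i ∈ {1, 3}; NE contributions (20, 0, 6), G = 26.
W^NE = Σw_i − G^NE + (Σα_i)·G^NE = 31 + 3.7·26 = 127.2.
Planner: ∂(Σu_j)/∂c_i = Σα_j − 1 = 3.7 > 0, so everyone contributes w_i; G^SO = 31, W^SO = 31 + 3.7·31 = 145.7.
Deadweight loss = 18.5.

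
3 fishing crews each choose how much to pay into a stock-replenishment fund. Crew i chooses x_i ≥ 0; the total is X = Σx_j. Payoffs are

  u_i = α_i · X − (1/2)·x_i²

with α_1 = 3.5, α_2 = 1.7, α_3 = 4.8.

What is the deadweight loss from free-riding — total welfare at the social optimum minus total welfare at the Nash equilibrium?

Crew i's FOC: ∂u_i/∂x_i = α_i − x_i = 0, so x_i* = α_i.
NE contributions = (3.5, 1.7, 4.8); X = 10.
W^NE = (Σα)·X − ½Σα_i² = 10² − ½·38.18 = 80.91.
Planner sets x_i = Σα_j = 10 for every i, so X^SO = 3·10 = 30.
W^SO = (Σα)·X^SO − ½·3·(Σα)² = (3/2)·10² = 150.
Deadweight loss = W^SO − W^NE = 69.09.

69.09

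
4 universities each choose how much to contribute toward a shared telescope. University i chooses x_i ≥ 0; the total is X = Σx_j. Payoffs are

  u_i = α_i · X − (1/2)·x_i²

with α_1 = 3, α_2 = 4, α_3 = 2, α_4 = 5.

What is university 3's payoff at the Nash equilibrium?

University i's FOC: ∂u_i/∂x_i = α_i − x_i = 0, so x_i* = α_i.
NE contributions = (3, 4, 2, 5); X = 14.
u_3 = α_3·X − ½·(x_3)² = 2·14 − ½·2² = 26.

26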